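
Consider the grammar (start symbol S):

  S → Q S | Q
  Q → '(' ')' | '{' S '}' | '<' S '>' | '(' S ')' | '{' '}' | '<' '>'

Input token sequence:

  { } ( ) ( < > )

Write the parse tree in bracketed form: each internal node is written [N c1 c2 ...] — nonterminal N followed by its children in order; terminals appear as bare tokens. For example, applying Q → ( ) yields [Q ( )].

[S [Q { }] [S [Q ( )] [S [Q ( [S [Q < >]] )]]]]

S
Q S
{ } S
{ } Q S
{ } ( ) S
{ } ( ) Q
{ } ( ) ( S )
{ } ( ) ( Q )
{ } ( ) ( < > )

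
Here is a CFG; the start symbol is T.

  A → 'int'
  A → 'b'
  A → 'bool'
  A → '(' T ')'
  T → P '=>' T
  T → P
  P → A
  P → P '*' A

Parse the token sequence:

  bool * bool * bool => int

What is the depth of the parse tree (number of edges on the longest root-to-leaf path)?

[T [P [P [P [A bool]] * [A bool]] * [A bool]] => [T [P [A int]]]]

5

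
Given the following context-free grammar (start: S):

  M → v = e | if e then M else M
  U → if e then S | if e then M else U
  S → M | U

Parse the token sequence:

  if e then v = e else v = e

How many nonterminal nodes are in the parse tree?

4

[S [M if e then [M v = e] else [M v = e]]]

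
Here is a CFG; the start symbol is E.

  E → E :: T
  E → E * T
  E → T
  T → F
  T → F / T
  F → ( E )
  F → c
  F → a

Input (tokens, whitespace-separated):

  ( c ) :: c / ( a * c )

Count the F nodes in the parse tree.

[E [E [T [F ( [E [T [F c]]] )]]] :: [T [F c] / [T [F ( [E [E [T [F a]]] * [T [F c]]] )]]]]

6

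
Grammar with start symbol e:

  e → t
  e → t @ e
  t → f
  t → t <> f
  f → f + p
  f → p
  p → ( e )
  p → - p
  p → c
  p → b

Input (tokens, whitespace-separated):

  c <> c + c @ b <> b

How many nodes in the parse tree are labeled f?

5

[e [t [t [f [p c]]] <> [f [f [p c]] + [p c]]] @ [e [t [t [f [p b]]] <> [f [p b]]]]]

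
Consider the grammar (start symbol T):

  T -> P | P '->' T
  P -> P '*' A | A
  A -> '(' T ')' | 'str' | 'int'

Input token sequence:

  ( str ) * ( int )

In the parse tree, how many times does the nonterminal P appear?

4

[T [P [P [A ( [T [P [A str]]] )]] * [A ( [T [P [A int]]] )]]]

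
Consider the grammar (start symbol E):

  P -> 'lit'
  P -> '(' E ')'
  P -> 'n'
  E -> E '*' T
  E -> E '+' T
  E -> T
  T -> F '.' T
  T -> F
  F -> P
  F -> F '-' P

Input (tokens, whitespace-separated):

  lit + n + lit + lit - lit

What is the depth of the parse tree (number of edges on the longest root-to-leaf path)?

[E [E [E [E [T [F [P lit]]]] + [T [F [P n]]]] + [T [F [P lit]]]] + [T [F [F [P lit]] - [P lit]]]]

7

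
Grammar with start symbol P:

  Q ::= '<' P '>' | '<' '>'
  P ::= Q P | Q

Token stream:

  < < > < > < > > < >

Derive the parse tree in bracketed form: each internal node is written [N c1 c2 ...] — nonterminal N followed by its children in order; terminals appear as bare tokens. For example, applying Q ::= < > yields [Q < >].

P
Q P
< P > P
< Q P > P
< < > P > P
< < > Q P > P
< < > < > P > P
< < > < > Q > P
< < > < > < > > P
< < > < > < > > Q
< < > < > < > > < >

[P [Q < [P [Q < >] [P [Q < >] [P [Q < >]]]] >] [P [Q < >]]]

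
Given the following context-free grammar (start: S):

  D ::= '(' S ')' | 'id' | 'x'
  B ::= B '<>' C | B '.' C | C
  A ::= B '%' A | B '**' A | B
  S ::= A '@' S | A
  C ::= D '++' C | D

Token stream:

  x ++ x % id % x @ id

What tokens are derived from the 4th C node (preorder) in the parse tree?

x

[S [A [B [C [D x] ++ [C [D x]]]] % [A [B [C [D id]]] % [A [B [C [D x]]]]]] @ [S [A [B [C [D id]]]]]]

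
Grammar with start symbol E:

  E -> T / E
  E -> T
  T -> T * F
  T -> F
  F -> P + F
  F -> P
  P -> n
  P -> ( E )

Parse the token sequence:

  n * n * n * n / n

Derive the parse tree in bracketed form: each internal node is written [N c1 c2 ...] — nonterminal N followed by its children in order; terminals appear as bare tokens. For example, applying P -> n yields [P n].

E
T / E
T * F / E
T * F * F / E
T * F * F * F / E
F * F * F * F / E
P * F * F * F / E
n * F * F * F / E
n * P * F * F / E
n * n * F * F / E
n * n * P * F / E
n * n * n * F / E
n * n * n * P / E
n * n * n * n / E
n * n * n * n / T
n * n * n * n / F
n * n * n * n / P
n * n * n * n / n

[E [T [T [T [T [F [P n]]] * [F [P n]]] * [F [P n]]] * [F [P n]]] / [E [T [F [P n]]]]]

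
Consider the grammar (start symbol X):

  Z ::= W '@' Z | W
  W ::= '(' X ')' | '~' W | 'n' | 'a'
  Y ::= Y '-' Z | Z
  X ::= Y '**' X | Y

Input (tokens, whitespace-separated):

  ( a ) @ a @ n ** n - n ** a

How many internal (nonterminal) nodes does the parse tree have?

[X [Y [Z [W ( [X [Y [Z [W a]]]] )] @ [Z [W a] @ [Z [W n]]]]] ** [X [Y [Y [Z [W n]]] - [Z [W n]]] ** [X [Y [Z [W a]]]]]]

23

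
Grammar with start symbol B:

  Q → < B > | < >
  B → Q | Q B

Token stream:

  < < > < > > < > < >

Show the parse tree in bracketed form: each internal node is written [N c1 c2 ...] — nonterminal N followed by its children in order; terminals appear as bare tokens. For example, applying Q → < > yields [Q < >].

B
Q B
< B > B
< Q B > B
< < > B > B
< < > Q > B
< < > < > > B
< < > < > > Q B
< < > < > > < > B
< < > < > > < > Q
< < > < > > < > < >

[B [Q < [B [Q < >] [B [Q < >]]] >] [B [Q < >] [B [Q < >]]]]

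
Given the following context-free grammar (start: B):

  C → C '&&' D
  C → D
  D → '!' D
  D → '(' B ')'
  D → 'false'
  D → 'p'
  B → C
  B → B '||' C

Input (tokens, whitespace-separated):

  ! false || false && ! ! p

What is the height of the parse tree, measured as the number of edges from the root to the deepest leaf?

[B [B [C [D ! [D false]]]] || [C [C [D false]] && [D ! [D ! [D p]]]]]

5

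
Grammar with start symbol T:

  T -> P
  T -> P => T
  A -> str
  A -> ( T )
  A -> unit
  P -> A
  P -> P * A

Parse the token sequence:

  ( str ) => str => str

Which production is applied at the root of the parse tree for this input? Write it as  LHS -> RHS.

T -> P => T

[T [P [A ( [T [P [A str]]] )]] => [T [P [A str]] => [T [P [A str]]]]]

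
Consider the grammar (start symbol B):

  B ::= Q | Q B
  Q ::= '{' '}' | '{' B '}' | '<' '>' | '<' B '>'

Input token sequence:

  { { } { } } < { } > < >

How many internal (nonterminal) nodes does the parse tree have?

12

[B [Q { [B [Q { }] [B [Q { }]]] }] [B [Q < [B [Q { }]] >] [B [Q < >]]]]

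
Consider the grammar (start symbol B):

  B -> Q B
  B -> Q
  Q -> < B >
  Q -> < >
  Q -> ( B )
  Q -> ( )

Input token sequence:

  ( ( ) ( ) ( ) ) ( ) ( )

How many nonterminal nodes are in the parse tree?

[B [Q ( [B [Q ( )] [B [Q ( )] [B [Q ( )]]]] )] [B [Q ( )] [B [Q ( )]]]]

12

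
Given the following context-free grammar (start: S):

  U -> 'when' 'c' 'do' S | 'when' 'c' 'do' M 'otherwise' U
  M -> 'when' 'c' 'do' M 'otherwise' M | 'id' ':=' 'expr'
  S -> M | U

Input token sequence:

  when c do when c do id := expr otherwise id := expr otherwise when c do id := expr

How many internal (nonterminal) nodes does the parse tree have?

[S [U when c do [M when c do [M id := expr] otherwise [M id := expr]] otherwise [U when c do [S [M id := expr]]]]]

8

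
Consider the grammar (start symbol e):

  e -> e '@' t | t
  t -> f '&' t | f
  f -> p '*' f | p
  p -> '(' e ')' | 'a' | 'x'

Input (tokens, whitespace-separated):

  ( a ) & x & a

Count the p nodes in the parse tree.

[e [t [f [p ( [e [t [f [p a]]]] )]] & [t [f [p x]] & [t [f [p a]]]]]]

4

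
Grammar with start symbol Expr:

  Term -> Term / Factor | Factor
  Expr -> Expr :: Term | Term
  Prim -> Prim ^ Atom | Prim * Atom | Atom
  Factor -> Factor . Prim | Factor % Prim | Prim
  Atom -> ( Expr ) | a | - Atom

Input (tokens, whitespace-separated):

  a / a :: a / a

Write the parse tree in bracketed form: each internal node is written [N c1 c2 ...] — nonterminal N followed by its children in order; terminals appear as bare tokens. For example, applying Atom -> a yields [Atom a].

Expr
Expr :: Term
Term :: Term
Term / Factor :: Term
Factor / Factor :: Term
Prim / Factor :: Term
Atom / Factor :: Term
a / Factor :: Term
a / Prim :: Term
a / Atom :: Term
a / a :: Term
a / a :: Term / Factor
a / a :: Factor / Factor
a / a :: Prim / Factor
a / a :: Atom / Factor
a / a :: a / Factor
a / a :: a / Prim
a / a :: a / Atom
a / a :: a / a

[Expr [Expr [Term [Term [Factor [Prim [Atom a]]]] / [Factor [Prim [Atom a]]]]] :: [Term [Term [Factor [Prim [Atom a]]]] / [Factor [Prim [Atom a]]]]]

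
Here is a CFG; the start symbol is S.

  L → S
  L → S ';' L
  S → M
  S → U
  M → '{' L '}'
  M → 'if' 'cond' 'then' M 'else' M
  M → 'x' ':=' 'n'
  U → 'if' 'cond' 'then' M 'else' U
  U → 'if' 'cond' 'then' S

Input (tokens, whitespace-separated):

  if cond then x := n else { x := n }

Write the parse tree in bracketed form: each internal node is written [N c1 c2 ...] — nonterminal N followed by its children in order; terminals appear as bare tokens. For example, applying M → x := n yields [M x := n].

[S [M if cond then [M x := n] else [M { [L [S [M x := n]]] }]]]

S
M
if cond then M else M
if cond then x := n else M
if cond then x := n else { L }
if cond then x := n else { S }
if cond then x := n else { M }
if cond then x := n else { x := n }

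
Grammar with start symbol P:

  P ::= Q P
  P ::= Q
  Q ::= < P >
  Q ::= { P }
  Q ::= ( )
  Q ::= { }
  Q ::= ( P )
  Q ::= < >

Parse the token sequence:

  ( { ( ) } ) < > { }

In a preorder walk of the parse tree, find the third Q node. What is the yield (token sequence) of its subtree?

( )

[P [Q ( [P [Q { [P [Q ( )]] }]] )] [P [Q < >] [P [Q { }]]]]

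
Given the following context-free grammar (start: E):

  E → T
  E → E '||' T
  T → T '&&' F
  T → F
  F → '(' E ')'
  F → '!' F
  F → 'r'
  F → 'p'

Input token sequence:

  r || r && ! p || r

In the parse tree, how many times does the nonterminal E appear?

[E [E [E [T [F r]]] || [T [T [F r]] && [F ! [F p]]]] || [T [F r]]]

3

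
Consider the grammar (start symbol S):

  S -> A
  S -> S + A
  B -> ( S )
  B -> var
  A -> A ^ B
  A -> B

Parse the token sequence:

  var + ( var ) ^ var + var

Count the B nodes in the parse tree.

5

[S [S [S [A [B var]]] + [A [A [B ( [S [A [B var]]] )]] ^ [B var]]] + [A [B var]]]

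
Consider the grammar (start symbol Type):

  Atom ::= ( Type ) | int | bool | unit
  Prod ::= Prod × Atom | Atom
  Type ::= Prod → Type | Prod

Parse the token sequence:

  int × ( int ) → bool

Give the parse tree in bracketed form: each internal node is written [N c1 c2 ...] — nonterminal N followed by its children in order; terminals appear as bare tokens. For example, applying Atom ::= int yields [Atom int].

[Type [Prod [Prod [Atom int]] × [Atom ( [Type [Prod [Atom int]]] )]] → [Type [Prod [Atom bool]]]]

Type
Prod → Type
Prod × Atom → Type
Atom × Atom → Type
int × Atom → Type
int × ( Type ) → Type
int × ( Prod ) → Type
int × ( Atom ) → Type
int × ( int ) → Type
int × ( int ) → Prod
int × ( int ) → Atom
int × ( int ) → bool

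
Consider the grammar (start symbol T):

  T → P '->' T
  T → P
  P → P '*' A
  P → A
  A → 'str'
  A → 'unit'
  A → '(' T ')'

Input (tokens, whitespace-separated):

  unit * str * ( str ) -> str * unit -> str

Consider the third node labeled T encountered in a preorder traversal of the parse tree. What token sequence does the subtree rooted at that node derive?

str * unit -> str

[T [P [P [P [A unit]] * [A str]] * [A ( [T [P [A str]]] )]] -> [T [P [P [A str]] * [A unit]] -> [T [P [A str]]]]]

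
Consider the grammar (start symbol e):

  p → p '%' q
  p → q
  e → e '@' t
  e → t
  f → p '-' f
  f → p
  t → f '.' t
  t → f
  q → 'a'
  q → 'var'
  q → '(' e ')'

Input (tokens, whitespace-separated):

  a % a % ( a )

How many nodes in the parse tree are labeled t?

[e [t [f [p [p [p [q a]] % [q a]] % [q ( [e [t [f [p [q a]]]]] )]]]]]

2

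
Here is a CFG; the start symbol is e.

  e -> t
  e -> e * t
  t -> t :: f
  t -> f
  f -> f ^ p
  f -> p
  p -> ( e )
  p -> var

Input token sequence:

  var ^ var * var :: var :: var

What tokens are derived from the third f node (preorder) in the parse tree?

[e [e [t [f [f [p var]] ^ [p var]]]] * [t [t [t [f [p var]]] :: [f [p var]]] :: [f [p var]]]]

var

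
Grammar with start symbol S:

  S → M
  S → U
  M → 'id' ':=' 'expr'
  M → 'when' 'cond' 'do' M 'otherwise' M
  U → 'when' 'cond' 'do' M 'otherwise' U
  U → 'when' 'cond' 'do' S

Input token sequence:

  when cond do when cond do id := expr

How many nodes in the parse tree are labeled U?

2

[S [U when cond do [S [U when cond do [S [M id := expr]]]]]]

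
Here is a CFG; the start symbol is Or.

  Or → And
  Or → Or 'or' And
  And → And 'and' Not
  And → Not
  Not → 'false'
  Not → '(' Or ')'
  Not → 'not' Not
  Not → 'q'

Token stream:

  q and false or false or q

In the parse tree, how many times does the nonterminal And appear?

[Or [Or [Or [And [And [Not q]] and [Not false]]] or [And [Not false]]] or [And [Not q]]]

4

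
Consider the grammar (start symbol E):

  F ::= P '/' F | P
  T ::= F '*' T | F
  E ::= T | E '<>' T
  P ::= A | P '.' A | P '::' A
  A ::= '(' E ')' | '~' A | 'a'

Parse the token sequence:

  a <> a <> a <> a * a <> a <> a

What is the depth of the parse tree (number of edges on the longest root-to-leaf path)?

10

[E [E [E [E [E [E [T [F [P [A a]]]]] <> [T [F [P [A a]]]]] <> [T [F [P [A a]]]]] <> [T [F [P [A a]]] * [T [F [P [A a]]]]]] <> [T [F [P [A a]]]]] <> [T [F [P [A a]]]]]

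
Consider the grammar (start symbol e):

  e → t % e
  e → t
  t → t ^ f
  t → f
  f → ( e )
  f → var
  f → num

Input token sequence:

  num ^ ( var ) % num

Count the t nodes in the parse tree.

4

[e [t [t [f num]] ^ [f ( [e [t [f var]]] )]] % [e [t [f num]]]]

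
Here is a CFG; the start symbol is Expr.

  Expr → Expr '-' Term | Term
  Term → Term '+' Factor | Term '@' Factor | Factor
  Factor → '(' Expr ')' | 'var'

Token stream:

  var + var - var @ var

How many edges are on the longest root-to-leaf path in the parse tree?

[Expr [Expr [Term [Term [Factor var]] + [Factor var]]] - [Term [Term [Factor var]] @ [Factor var]]]

5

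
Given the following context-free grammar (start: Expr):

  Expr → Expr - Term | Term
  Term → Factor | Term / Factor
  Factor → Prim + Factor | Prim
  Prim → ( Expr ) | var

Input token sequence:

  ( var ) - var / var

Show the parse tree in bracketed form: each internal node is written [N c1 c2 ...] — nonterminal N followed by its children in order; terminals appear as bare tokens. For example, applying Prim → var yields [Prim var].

Expr
Expr - Term
Term - Term
Factor - Term
Prim - Term
( Expr ) - Term
( Term ) - Term
( Factor ) - Term
( Prim ) - Term
( var ) - Term
( var ) - Term / Factor
( var ) - Factor / Factor
( var ) - Prim / Factor
( var ) - var / Factor
( var ) - var / Prim
( var ) - var / var

[Expr [Expr [Term [Factor [Prim ( [Expr [Term [Factor [Prim var]]]] )]]]] - [Term [Term [Factor [Prim var]]] / [Factor [Prim var]]]]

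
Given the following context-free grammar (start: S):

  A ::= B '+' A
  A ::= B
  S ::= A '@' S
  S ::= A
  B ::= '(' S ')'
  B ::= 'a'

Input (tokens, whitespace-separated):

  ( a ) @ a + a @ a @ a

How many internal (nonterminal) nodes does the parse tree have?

17

[S [A [B ( [S [A [B a]]] )]] @ [S [A [B a] + [A [B a]]] @ [S [A [B a]] @ [S [A [B a]]]]]]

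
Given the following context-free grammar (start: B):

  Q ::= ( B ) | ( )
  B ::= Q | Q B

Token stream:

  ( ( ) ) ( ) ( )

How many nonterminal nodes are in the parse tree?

[B [Q ( [B [Q ( )]] )] [B [Q ( )] [B [Q ( )]]]]

8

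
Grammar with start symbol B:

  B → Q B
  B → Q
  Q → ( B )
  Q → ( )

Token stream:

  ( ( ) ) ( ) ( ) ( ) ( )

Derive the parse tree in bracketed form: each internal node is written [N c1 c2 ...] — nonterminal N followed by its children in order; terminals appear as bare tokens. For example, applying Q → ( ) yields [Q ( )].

[B [Q ( [B [Q ( )]] )] [B [Q ( )] [B [Q ( )] [B [Q ( )] [B [Q ( )]]]]]]

B
Q B
( B ) B
( Q ) B
( ( ) ) B
( ( ) ) Q B
( ( ) ) ( ) B
( ( ) ) ( ) Q B
( ( ) ) ( ) ( ) B
( ( ) ) ( ) ( ) Q B
( ( ) ) ( ) ( ) ( ) B
( ( ) ) ( ) ( ) ( ) Q
( ( ) ) ( ) ( ) ( ) ( )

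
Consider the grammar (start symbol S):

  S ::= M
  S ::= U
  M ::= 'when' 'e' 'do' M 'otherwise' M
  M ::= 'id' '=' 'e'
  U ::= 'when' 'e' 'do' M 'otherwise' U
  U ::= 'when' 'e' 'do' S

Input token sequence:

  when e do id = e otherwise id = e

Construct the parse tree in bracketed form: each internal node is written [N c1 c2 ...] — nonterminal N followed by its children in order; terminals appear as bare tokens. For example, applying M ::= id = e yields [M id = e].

S
M
when e do M otherwise M
when e do id = e otherwise M
when e do id = e otherwise id = e

[S [M when e do [M id = e] otherwise [M id = e]]]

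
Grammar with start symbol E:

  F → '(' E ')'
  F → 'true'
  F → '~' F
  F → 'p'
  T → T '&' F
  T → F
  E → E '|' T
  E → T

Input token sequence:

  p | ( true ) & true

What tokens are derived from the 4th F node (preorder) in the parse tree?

[E [E [T [F p]]] | [T [T [F ( [E [T [F true]]] )]] & [F true]]]

true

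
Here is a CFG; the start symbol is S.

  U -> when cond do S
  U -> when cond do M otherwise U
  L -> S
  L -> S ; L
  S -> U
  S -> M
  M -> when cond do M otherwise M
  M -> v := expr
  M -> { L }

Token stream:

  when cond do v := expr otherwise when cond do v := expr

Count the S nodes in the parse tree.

[S [U when cond do [M v := expr] otherwise [U when cond do [S [M v := expr]]]]]

2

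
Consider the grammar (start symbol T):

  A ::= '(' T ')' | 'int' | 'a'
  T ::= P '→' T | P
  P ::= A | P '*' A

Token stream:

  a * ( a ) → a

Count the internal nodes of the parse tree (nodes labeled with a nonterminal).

11

[T [P [P [A a]] * [A ( [T [P [A a]]] )]] → [T [P [A a]]]]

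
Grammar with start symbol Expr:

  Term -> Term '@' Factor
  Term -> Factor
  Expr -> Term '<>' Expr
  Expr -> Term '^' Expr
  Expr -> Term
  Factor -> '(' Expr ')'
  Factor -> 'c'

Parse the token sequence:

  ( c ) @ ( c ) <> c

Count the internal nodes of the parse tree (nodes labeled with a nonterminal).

[Expr [Term [Term [Factor ( [Expr [Term [Factor c]]] )]] @ [Factor ( [Expr [Term [Factor c]]] )]] <> [Expr [Term [Factor c]]]]

14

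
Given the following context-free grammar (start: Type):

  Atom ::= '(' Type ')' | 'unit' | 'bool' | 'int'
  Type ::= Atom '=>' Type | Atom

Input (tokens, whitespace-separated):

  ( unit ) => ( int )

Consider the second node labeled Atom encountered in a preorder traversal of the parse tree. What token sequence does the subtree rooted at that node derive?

unit

[Type [Atom ( [Type [Atom unit]] )] => [Type [Atom ( [Type [Atom int]] )]]]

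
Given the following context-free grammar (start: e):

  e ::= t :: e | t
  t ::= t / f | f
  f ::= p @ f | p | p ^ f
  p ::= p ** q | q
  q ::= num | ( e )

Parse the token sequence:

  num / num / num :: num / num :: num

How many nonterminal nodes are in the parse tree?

[e [t [t [t [f [p [q num]]]] / [f [p [q num]]]] / [f [p [q num]]]] :: [e [t [t [f [p [q num]]]] / [f [p [q num]]]] :: [e [t [f [p [q num]]]]]]]

27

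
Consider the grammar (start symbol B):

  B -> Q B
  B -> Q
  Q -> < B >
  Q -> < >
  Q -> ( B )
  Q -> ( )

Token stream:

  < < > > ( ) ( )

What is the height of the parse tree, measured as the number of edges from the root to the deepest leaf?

[B [Q < [B [Q < >]] >] [B [Q ( )] [B [Q ( )]]]]

4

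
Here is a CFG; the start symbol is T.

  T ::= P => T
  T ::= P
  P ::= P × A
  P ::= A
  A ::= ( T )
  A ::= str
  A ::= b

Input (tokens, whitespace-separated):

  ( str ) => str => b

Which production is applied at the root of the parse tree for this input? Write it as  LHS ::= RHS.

T ::= P => T

[T [P [A ( [T [P [A str]]] )]] => [T [P [A str]] => [T [P [A b]]]]]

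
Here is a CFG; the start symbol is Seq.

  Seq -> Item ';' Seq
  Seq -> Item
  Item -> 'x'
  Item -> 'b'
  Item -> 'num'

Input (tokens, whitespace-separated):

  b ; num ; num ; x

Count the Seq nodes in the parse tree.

4

[Seq [Item b] ; [Seq [Item num] ; [Seq [Item num] ; [Seq [Item x]]]]]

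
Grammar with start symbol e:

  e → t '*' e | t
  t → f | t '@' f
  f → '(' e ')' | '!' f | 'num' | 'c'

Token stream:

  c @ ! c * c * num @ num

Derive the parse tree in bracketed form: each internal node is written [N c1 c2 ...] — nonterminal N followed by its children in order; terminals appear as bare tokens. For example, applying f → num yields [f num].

e
t * e
t @ f * e
f @ f * e
c @ f * e
c @ ! f * e
c @ ! c * e
c @ ! c * t * e
c @ ! c * f * e
c @ ! c * c * e
c @ ! c * c * t
c @ ! c * c * t @ f
c @ ! c * c * f @ f
c @ ! c * c * num @ f
c @ ! c * c * num @ num

[e [t [t [f c]] @ [f ! [f c]]] * [e [t [f c]] * [e [t [t [f num]] @ [f num]]]]]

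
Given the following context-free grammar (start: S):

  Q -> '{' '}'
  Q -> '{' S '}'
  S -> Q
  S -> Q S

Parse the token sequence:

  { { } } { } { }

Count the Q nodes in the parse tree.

4

[S [Q { [S [Q { }]] }] [S [Q { }] [S [Q { }]]]]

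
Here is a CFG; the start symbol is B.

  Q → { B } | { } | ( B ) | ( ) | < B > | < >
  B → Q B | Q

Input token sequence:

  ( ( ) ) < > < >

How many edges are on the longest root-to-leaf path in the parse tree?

[B [Q ( [B [Q ( )]] )] [B [Q < >] [B [Q < >]]]]

4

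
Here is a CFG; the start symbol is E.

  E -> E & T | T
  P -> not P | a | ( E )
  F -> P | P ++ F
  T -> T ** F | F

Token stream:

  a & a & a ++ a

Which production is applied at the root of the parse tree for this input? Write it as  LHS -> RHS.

E -> E & T

[E [E [E [T [F [P a]]]] & [T [F [P a]]]] & [T [F [P a] ++ [F [P a]]]]]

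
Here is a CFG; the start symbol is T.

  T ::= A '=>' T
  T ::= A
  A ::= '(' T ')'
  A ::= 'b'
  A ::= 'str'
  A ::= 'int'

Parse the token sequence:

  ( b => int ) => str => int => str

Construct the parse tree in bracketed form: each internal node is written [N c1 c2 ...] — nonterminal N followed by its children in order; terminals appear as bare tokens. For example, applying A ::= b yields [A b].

[T [A ( [T [A b] => [T [A int]]] )] => [T [A str] => [T [A int] => [T [A str]]]]]

T
A => T
( T ) => T
( A => T ) => T
( b => T ) => T
( b => A ) => T
( b => int ) => T
( b => int ) => A => T
( b => int ) => str => T
( b => int ) => str => A => T
( b => int ) => str => int => T
( b => int ) => str => int => A
( b => int ) => str => int => str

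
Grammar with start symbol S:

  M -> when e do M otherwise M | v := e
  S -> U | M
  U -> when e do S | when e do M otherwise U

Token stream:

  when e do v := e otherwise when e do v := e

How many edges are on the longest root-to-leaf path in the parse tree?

[S [U when e do [M v := e] otherwise [U when e do [S [M v := e]]]]]

5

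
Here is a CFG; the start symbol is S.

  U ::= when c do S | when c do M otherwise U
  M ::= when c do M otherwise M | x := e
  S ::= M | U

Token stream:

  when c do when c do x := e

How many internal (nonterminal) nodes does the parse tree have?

[S [U when c do [S [U when c do [S [M x := e]]]]]]

6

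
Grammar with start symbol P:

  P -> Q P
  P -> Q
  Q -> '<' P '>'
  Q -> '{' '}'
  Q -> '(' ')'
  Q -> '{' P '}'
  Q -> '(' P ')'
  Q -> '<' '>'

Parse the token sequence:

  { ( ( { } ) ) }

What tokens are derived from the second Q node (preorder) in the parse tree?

[P [Q { [P [Q ( [P [Q ( [P [Q { }]] )]] )]] }]]

( ( { } ) )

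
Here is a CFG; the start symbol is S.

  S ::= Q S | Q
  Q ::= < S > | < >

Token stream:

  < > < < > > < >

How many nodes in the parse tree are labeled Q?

4

[S [Q < >] [S [Q < [S [Q < >]] >] [S [Q < >]]]]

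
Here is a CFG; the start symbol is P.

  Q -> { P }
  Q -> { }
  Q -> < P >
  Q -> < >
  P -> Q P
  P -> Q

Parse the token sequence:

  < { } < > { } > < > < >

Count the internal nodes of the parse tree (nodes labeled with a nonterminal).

[P [Q < [P [Q { }] [P [Q < >] [P [Q { }]]]] >] [P [Q < >] [P [Q < >]]]]

12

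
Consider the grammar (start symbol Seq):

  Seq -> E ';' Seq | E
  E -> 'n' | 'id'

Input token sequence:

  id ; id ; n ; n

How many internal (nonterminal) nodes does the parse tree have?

[Seq [E id] ; [Seq [E id] ; [Seq [E n] ; [Seq [E n]]]]]

8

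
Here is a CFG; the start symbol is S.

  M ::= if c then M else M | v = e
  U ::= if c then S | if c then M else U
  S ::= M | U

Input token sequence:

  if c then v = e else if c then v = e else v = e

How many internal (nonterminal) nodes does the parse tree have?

[S [M if c then [M v = e] else [M if c then [M v = e] else [M v = e]]]]

6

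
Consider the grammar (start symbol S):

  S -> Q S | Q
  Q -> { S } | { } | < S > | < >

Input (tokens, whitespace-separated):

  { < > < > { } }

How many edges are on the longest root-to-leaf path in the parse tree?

6

[S [Q { [S [Q < >] [S [Q < >] [S [Q { }]]]] }]]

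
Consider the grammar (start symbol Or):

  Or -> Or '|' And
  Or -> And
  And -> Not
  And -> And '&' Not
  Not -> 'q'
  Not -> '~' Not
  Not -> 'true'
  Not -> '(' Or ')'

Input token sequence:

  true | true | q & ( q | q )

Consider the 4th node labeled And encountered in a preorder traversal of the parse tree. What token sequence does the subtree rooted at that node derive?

[Or [Or [Or [And [Not true]]] | [And [Not true]]] | [And [And [Not q]] & [Not ( [Or [Or [And [Not q]]] | [And [Not q]]] )]]]

q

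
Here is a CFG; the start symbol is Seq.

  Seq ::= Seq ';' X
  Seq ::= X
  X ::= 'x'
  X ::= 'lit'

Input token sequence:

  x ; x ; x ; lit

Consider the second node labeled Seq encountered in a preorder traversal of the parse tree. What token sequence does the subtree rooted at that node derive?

x ; x ; x

[Seq [Seq [Seq [Seq [X x]] ; [X x]] ; [X x]] ; [X lit]]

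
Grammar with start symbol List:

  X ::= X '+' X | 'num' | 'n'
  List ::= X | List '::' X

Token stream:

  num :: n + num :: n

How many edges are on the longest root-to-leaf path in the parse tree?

[List [List [List [X num]] :: [X [X n] + [X num]]] :: [X n]]

4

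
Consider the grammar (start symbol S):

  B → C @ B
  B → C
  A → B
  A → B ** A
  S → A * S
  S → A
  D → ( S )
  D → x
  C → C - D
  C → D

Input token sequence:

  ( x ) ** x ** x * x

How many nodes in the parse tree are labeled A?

[S [A [B [C [D ( [S [A [B [C [D x]]]]] )]]] ** [A [B [C [D x]]] ** [A [B [C [D x]]]]]] * [S [A [B [C [D x]]]]]]

5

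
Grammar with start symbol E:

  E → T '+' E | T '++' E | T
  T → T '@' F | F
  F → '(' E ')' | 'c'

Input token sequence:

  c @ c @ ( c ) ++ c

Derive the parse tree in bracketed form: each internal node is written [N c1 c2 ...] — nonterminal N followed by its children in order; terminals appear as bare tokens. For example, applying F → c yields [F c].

E
T ++ E
T @ F ++ E
T @ F @ F ++ E
F @ F @ F ++ E
c @ F @ F ++ E
c @ c @ F ++ E
c @ c @ ( E ) ++ E
c @ c @ ( T ) ++ E
c @ c @ ( F ) ++ E
c @ c @ ( c ) ++ E
c @ c @ ( c ) ++ T
c @ c @ ( c ) ++ F
c @ c @ ( c ) ++ c

[E [T [T [T [F c]] @ [F c]] @ [F ( [E [T [F c]]] )]] ++ [E [T [F c]]]]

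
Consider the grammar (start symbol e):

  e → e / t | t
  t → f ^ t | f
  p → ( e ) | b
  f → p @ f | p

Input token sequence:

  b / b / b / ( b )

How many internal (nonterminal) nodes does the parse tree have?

20

[e [e [e [e [t [f [p b]]]] / [t [f [p b]]]] / [t [f [p b]]]] / [t [f [p ( [e [t [f [p b]]]] )]]]]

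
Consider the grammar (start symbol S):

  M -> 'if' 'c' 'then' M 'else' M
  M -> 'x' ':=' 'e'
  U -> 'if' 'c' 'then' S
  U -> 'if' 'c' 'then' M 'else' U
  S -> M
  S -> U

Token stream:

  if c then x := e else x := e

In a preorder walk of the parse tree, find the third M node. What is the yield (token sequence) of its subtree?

[S [M if c then [M x := e] else [M x := e]]]

x := e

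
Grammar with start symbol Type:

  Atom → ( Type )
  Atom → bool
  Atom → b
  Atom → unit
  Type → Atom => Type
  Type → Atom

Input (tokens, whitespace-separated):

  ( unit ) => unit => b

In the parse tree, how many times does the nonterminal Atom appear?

[Type [Atom ( [Type [Atom unit]] )] => [Type [Atom unit] => [Type [Atom b]]]]

4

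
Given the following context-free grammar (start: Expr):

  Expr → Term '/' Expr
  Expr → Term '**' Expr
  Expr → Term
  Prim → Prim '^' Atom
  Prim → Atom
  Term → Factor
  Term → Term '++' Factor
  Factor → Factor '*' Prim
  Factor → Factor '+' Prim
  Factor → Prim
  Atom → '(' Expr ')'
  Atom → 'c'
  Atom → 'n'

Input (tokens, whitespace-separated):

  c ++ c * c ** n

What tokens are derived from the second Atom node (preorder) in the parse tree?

[Expr [Term [Term [Factor [Prim [Atom c]]]] ++ [Factor [Factor [Prim [Atom c]]] * [Prim [Atom c]]]] ** [Expr [Term [Factor [Prim [Atom n]]]]]]

c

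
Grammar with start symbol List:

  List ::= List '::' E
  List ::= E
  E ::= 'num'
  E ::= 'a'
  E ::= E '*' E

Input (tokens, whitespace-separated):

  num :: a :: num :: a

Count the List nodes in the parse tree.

[List [List [List [List [E num]] :: [E a]] :: [E num]] :: [E a]]

4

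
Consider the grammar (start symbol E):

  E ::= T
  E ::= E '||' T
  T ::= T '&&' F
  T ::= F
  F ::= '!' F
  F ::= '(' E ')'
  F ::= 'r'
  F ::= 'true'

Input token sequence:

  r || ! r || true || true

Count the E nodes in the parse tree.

[E [E [E [E [T [F r]]] || [T [F ! [F r]]]] || [T [F true]]] || [T [F true]]]

4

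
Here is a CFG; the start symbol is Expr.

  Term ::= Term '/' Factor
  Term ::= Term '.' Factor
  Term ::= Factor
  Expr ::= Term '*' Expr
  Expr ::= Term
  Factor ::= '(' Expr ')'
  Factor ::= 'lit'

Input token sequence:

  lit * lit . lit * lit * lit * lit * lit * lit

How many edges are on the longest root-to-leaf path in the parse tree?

[Expr [Term [Factor lit]] * [Expr [Term [Term [Factor lit]] . [Factor lit]] * [Expr [Term [Factor lit]] * [Expr [Term [Factor lit]] * [Expr [Term [Factor lit]] * [Expr [Term [Factor lit]] * [Expr [Term [Factor lit]]]]]]]]]

9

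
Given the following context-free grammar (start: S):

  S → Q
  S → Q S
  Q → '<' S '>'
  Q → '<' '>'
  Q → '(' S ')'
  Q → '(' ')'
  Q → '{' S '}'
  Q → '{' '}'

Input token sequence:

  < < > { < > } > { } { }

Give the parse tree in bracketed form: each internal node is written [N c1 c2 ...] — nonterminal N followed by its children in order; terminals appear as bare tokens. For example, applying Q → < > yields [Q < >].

[S [Q < [S [Q < >] [S [Q { [S [Q < >]] }]]] >] [S [Q { }] [S [Q { }]]]]

S
Q S
< S > S
< Q S > S
< < > S > S
< < > Q > S
< < > { S } > S
< < > { Q } > S
< < > { < > } > S
< < > { < > } > Q S
< < > { < > } > { } S
< < > { < > } > { } Q
< < > { < > } > { } { }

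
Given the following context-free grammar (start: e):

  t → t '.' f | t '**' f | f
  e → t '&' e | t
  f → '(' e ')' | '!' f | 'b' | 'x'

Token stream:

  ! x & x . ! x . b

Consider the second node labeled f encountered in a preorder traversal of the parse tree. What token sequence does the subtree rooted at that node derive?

[e [t [f ! [f x]]] & [e [t [t [t [f x]] . [f ! [f x]]] . [f b]]]]

x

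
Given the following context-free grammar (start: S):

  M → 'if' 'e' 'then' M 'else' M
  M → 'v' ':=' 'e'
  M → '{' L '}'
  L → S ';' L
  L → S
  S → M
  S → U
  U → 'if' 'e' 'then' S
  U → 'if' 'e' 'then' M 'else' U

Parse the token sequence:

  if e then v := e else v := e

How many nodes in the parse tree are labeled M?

3

[S [M if e then [M v := e] else [M v := e]]]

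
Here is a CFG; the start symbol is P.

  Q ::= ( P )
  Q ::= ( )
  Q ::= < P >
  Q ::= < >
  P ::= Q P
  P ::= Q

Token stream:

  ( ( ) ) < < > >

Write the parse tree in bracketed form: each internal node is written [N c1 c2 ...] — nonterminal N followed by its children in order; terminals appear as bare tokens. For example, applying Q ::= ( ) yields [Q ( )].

P
Q P
( P ) P
( Q ) P
( ( ) ) P
( ( ) ) Q
( ( ) ) < P >
( ( ) ) < Q >
( ( ) ) < < > >

[P [Q ( [P [Q ( )]] )] [P [Q < [P [Q < >]] >]]]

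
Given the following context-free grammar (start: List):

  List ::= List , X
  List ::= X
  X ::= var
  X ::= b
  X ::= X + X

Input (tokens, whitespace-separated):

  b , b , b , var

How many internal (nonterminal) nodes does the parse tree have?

[List [List [List [List [X b]] , [X b]] , [X b]] , [X var]]

8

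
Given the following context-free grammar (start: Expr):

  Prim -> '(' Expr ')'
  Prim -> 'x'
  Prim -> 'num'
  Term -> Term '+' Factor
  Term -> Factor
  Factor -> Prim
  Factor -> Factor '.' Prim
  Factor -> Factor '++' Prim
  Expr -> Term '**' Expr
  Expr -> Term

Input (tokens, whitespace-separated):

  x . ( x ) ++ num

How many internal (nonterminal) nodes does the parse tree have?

12

[Expr [Term [Factor [Factor [Factor [Prim x]] . [Prim ( [Expr [Term [Factor [Prim x]]]] )]] ++ [Prim num]]]]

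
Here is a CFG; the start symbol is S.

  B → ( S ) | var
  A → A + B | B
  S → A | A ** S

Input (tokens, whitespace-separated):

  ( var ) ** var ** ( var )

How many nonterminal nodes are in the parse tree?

15

[S [A [B ( [S [A [B var]]] )]] ** [S [A [B var]] ** [S [A [B ( [S [A [B var]]] )]]]]]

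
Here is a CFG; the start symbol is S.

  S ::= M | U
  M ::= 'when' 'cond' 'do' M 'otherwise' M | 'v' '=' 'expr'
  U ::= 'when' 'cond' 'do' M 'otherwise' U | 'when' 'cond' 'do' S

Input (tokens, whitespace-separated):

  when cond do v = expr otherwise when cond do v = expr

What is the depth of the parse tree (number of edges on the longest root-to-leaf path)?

[S [U when cond do [M v = expr] otherwise [U when cond do [S [M v = expr]]]]]

5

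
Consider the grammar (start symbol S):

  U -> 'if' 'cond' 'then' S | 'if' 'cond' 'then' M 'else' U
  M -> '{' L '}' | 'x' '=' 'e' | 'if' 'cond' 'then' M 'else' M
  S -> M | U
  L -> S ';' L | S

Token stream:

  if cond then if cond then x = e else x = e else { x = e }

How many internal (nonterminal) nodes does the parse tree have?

9

[S [M if cond then [M if cond then [M x = e] else [M x = e]] else [M { [L [S [M x = e]]] }]]]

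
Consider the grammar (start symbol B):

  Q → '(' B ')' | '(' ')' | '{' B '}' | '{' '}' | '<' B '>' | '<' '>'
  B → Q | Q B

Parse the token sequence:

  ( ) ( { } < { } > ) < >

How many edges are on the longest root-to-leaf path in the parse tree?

[B [Q ( )] [B [Q ( [B [Q { }] [B [Q < [B [Q { }]] >]]] )] [B [Q < >]]]]

8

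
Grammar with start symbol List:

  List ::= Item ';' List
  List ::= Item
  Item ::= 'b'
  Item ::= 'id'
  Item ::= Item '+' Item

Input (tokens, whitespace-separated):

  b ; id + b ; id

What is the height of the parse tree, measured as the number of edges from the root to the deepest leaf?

[List [Item b] ; [List [Item [Item id] + [Item b]] ; [List [Item id]]]]

4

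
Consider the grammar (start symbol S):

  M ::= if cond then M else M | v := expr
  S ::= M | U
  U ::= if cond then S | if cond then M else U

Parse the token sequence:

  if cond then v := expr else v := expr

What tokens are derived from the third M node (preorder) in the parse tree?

v := expr

[S [M if cond then [M v := expr] else [M v := expr]]]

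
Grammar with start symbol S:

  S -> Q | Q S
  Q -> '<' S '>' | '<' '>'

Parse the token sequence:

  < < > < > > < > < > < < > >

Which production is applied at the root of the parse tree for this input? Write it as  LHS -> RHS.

[S [Q < [S [Q < >] [S [Q < >]]] >] [S [Q < >] [S [Q < >] [S [Q < [S [Q < >]] >]]]]]

S -> Q S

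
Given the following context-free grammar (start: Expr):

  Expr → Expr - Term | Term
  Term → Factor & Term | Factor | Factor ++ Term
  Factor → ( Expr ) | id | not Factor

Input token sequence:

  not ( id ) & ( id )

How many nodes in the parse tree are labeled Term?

4

[Expr [Term [Factor not [Factor ( [Expr [Term [Factor id]]] )]] & [Term [Factor ( [Expr [Term [Factor id]]] )]]]]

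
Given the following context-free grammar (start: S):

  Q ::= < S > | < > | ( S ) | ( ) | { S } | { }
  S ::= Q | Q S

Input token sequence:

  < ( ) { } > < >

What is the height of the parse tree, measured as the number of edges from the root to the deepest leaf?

5

[S [Q < [S [Q ( )] [S [Q { }]]] >] [S [Q < >]]]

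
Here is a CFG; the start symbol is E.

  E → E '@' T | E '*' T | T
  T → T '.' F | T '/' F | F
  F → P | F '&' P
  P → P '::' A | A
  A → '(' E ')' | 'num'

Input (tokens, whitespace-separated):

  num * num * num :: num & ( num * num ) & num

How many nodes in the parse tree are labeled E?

[E [E [E [T [F [P [A num]]]]] * [T [F [P [A num]]]]] * [T [F [F [F [P [P [A num]] :: [A num]]] & [P [A ( [E [E [T [F [P [A num]]]]] * [T [F [P [A num]]]]] )]]] & [P [A num]]]]]

5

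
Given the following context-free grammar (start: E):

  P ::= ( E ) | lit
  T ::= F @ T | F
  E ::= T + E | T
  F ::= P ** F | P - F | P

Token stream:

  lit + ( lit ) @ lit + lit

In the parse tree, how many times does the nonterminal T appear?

5

[E [T [F [P lit]]] + [E [T [F [P ( [E [T [F [P lit]]]] )]] @ [T [F [P lit]]]] + [E [T [F [P lit]]]]]]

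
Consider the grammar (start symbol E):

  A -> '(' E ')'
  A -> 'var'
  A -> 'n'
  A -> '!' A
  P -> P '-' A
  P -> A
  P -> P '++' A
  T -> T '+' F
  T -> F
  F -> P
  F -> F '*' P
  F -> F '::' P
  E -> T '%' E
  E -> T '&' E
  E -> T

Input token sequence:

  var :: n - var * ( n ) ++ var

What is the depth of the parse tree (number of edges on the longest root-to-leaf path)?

11

[E [T [F [F [F [P [A var]]] :: [P [P [A n]] - [A var]]] * [P [P [A ( [E [T [F [P [A n]]]]] )]] ++ [A var]]]]]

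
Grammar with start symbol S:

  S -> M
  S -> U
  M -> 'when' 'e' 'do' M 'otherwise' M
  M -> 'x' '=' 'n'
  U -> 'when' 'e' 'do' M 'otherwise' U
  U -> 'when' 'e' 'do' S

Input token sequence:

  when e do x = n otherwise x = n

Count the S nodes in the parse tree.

1

[S [M when e do [M x = n] otherwise [M x = n]]]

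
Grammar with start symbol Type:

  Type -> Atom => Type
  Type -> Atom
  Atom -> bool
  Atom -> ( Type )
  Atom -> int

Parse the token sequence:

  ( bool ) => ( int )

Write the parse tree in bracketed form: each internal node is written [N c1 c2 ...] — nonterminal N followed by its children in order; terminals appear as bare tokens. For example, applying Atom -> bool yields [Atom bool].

[Type [Atom ( [Type [Atom bool]] )] => [Type [Atom ( [Type [Atom int]] )]]]

Type
Atom => Type
( Type ) => Type
( Atom ) => Type
( bool ) => Type
( bool ) => Atom
( bool ) => ( Type )
( bool ) => ( Atom )
( bool ) => ( int )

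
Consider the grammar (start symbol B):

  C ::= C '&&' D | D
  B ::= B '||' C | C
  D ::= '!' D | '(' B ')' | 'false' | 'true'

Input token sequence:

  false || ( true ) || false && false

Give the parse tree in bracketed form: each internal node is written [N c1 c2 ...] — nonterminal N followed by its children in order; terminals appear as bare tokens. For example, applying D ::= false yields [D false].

[B [B [B [C [D false]]] || [C [D ( [B [C [D true]]] )]]] || [C [C [D false]] && [D false]]]

B
B || C
B || C || C
C || C || C
D || C || C
false || C || C
false || D || C
false || ( B ) || C
false || ( C ) || C
false || ( D ) || C
false || ( true ) || C
false || ( true ) || C && D
false || ( true ) || D && D
false || ( true ) || false && D
false || ( true ) || false && false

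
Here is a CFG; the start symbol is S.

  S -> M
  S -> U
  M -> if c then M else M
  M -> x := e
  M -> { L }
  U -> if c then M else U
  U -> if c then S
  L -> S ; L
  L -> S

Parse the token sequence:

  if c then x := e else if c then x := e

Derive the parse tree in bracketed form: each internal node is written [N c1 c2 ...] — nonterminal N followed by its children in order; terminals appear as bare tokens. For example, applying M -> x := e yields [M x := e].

[S [U if c then [M x := e] else [U if c then [S [M x := e]]]]]

S
U
if c then M else U
if c then x := e else U
if c then x := e else if c then S
if c then x := e else if c then M
if c then x := e else if c then x := e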